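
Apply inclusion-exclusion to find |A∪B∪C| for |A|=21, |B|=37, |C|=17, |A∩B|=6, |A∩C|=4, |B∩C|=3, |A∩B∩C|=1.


|A∪B∪C| = |A|+|B|+|C| - |A∩B|-|A∩C|-|B∩C| + |A∩B∩C|
= 21+37+17 - 6-4-3 + 1
= 75 - 13 + 1
= 63

|A ∪ B ∪ C| = 63


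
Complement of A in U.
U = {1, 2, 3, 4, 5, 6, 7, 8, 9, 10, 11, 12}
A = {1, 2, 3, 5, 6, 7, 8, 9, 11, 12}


Aᶜ = U \ A = elements in U but not in A
U = {1, 2, 3, 4, 5, 6, 7, 8, 9, 10, 11, 12}
A = {1, 2, 3, 5, 6, 7, 8, 9, 11, 12}
Aᶜ = {4, 10}

Aᶜ = {4, 10}


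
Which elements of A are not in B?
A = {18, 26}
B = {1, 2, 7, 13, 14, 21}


A \ B = elements in A but not in B
A = {18, 26}
B = {1, 2, 7, 13, 14, 21}
Remove from A any elements in B
A \ B = {18, 26}

A \ B = {18, 26}


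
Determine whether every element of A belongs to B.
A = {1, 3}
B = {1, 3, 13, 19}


A ⊆ B means every element of A is in B.
All elements of A are in B.
So A ⊆ B.

Yes, A ⊆ B


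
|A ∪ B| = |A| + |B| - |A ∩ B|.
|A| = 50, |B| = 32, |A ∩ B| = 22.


|A ∪ B| = |A| + |B| - |A ∩ B|
= 50 + 32 - 22
= 60

|A ∪ B| = 60


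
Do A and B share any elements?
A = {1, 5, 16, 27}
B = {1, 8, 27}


Disjoint means A ∩ B = ∅.
A ∩ B = {1, 27}
A ∩ B ≠ ∅, so A and B are NOT disjoint.

Yes — A and B share the element(s) of A ∩ B = {1, 27}, so they are not disjoint


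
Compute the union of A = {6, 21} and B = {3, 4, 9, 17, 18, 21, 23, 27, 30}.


A ∪ B = all elements in A or B (or both)
A = {6, 21}
B = {3, 4, 9, 17, 18, 21, 23, 27, 30}
A ∪ B = {3, 4, 6, 9, 17, 18, 21, 23, 27, 30}

A ∪ B = {3, 4, 6, 9, 17, 18, 21, 23, 27, 30}


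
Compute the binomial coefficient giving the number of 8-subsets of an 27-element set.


C(n,k) = n! / (k!(n-k)!)
C(27,8) = 27! / (8!19!)
= 2220075

C(27,8) = 2220075


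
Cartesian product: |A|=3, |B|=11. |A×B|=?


|A × B| = |A| × |B|
= 3 × 11
= 33

|A × B| = 33


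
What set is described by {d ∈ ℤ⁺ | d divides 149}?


Checking each candidate:
Condition: positive divisors of 149
Result = {1, 149}

{1, 149}


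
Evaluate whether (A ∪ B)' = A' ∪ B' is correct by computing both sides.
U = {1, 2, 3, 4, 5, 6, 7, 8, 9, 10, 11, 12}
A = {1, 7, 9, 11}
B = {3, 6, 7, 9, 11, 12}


LHS: A ∪ B = {1, 3, 6, 7, 9, 11, 12}
(A ∪ B)' = U \ (A ∪ B) = {2, 4, 5, 8, 10}
A' = {2, 3, 4, 5, 6, 8, 10, 12}, B' = {1, 2, 4, 5, 8, 10}
Claimed RHS: A' ∪ B' = {1, 2, 3, 4, 5, 6, 8, 10, 12}
Identity is INVALID: LHS = {2, 4, 5, 8, 10} but the RHS claimed here equals {1, 2, 3, 4, 5, 6, 8, 10, 12}. The correct form is (A ∪ B)' = A' ∩ B'.

Identity is invalid: (A ∪ B)' = {2, 4, 5, 8, 10} but A' ∪ B' = {1, 2, 3, 4, 5, 6, 8, 10, 12}. The correct De Morgan law is (A ∪ B)' = A' ∩ B'.


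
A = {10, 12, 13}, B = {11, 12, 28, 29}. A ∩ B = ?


A ∩ B = elements in both A and B
A = {10, 12, 13}
B = {11, 12, 28, 29}
A ∩ B = {12}

A ∩ B = {12}


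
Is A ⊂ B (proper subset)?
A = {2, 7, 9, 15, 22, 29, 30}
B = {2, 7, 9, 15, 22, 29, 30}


A ⊂ B requires: A ⊆ B AND A ≠ B.
A ⊆ B? Yes
A = B? Yes
A = B, so A is not a PROPER subset.

No, A is not a proper subset of B


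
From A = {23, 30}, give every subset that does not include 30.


A subset of A that omits 30 is a subset of A \ {30}, so there are 2^(n-1) = 2^1 = 2 of them.
Subsets excluding 30: ∅, {23}

Subsets excluding 30 (2 total): ∅, {23}


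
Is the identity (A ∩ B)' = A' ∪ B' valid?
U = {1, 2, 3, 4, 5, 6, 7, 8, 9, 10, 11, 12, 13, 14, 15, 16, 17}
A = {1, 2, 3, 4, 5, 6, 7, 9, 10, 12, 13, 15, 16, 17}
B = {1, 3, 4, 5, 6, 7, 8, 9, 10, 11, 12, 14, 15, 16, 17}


LHS: A ∩ B = {1, 3, 4, 5, 6, 7, 9, 10, 12, 15, 16, 17}
(A ∩ B)' = U \ (A ∩ B) = {2, 8, 11, 13, 14}
A' = {8, 11, 14}, B' = {2, 13}
Claimed RHS: A' ∪ B' = {2, 8, 11, 13, 14}
Identity is VALID: LHS = RHS = {2, 8, 11, 13, 14} ✓

Identity is valid. (A ∩ B)' = A' ∪ B' = {2, 8, 11, 13, 14}


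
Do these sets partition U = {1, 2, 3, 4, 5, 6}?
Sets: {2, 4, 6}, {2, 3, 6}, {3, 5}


A partition requires: (1) non-empty parts, (2) pairwise disjoint, (3) union = U
Parts: {2, 4, 6}, {2, 3, 6}, {3, 5}
Union of parts: {2, 3, 4, 5, 6}
U = {1, 2, 3, 4, 5, 6}
All non-empty? True
Pairwise disjoint? False
Covers U? False

No, not a valid partition


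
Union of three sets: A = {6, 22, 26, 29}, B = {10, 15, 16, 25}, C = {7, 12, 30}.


A ∪ B = {6, 10, 15, 16, 22, 25, 26, 29}
(A ∪ B) ∪ C = {6, 7, 10, 12, 15, 16, 22, 25, 26, 29, 30}

A ∪ B ∪ C = {6, 7, 10, 12, 15, 16, 22, 25, 26, 29, 30}


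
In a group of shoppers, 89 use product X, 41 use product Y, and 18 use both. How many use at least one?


|A ∪ B| = |A| + |B| - |A ∩ B|
= 89 + 41 - 18
= 112

|A ∪ B| = 112


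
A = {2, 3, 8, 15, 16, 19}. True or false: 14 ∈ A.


A = {2, 3, 8, 15, 16, 19}
Checking if 14 is in A
14 is not in A → False

14 ∉ A


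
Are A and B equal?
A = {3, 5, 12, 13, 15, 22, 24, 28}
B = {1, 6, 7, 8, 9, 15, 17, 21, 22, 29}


Two sets are equal iff they have exactly the same elements.
A = {3, 5, 12, 13, 15, 22, 24, 28}
B = {1, 6, 7, 8, 9, 15, 17, 21, 22, 29}
Differences: {1, 3, 5, 6, 7, 8, 9, 12, 13, 17, 21, 24, 28, 29}
A ≠ B

No, A ≠ B


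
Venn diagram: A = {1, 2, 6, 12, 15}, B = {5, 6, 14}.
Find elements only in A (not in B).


A = {1, 2, 6, 12, 15}
B = {5, 6, 14}
Region: only in A (not in B)
Elements: {1, 2, 12, 15}

Elements only in A (not in B): {1, 2, 12, 15}


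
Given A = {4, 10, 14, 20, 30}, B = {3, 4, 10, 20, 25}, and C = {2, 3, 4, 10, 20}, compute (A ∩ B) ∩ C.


A ∩ B = {4, 10, 20}
(A ∩ B) ∩ C = {4, 10, 20}

A ∩ B ∩ C = {4, 10, 20}


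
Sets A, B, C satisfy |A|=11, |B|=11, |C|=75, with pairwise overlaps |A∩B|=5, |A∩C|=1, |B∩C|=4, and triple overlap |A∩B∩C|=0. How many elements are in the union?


|A∪B∪C| = |A|+|B|+|C| - |A∩B|-|A∩C|-|B∩C| + |A∩B∩C|
= 11+11+75 - 5-1-4 + 0
= 97 - 10 + 0
= 87

|A ∪ B ∪ C| = 87


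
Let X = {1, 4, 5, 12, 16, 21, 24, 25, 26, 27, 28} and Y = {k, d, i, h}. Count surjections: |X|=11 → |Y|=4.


n = |X| = 11, k = |Y| = 4. Surjections via inclusion-exclusion:
S(n,k) = Σ(-1)^i × C(k,i) × (k-i)^n, i=0 to k
i=0: (-1)^0×C(4,0)×4^11 = 4194304
i=1: (-1)^1×C(4,1)×3^11 = -708588
i=2: (-1)^2×C(4,2)×2^11 = 12288
i=3: (-1)^3×C(4,3)×1^11 = -4
i=4: (-1)^4×C(4,4)×0^11 = 0
Total = 3498000

Number of surjections = 3498000


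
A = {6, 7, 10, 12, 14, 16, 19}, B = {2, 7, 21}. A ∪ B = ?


A ∪ B = all elements in A or B (or both)
A = {6, 7, 10, 12, 14, 16, 19}
B = {2, 7, 21}
A ∪ B = {2, 6, 7, 10, 12, 14, 16, 19, 21}

A ∪ B = {2, 6, 7, 10, 12, 14, 16, 19, 21}


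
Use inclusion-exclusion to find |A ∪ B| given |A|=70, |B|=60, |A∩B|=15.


|A ∪ B| = |A| + |B| - |A ∩ B|
= 70 + 60 - 15
= 115

|A ∪ B| = 115


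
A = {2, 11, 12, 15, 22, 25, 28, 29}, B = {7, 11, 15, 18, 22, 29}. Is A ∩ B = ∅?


Disjoint means A ∩ B = ∅.
A ∩ B = {11, 15, 22, 29}
A ∩ B ≠ ∅, so A and B are NOT disjoint.

No, A and B are not disjoint (A ∩ B = {11, 15, 22, 29})


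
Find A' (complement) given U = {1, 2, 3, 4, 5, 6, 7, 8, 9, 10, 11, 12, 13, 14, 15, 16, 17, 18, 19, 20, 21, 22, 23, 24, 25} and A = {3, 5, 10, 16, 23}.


Aᶜ = U \ A = elements in U but not in A
U = {1, 2, 3, 4, 5, 6, 7, 8, 9, 10, 11, 12, 13, 14, 15, 16, 17, 18, 19, 20, 21, 22, 23, 24, 25}
A = {3, 5, 10, 16, 23}
Aᶜ = {1, 2, 4, 6, 7, 8, 9, 11, 12, 13, 14, 15, 17, 18, 19, 20, 21, 22, 24, 25}

Aᶜ = {1, 2, 4, 6, 7, 8, 9, 11, 12, 13, 14, 15, 17, 18, 19, 20, 21, 22, 24, 25}


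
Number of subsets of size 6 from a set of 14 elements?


C(n,k) = n! / (k!(n-k)!)
C(14,6) = 14! / (6!8!)
= 3003

C(14,6) = 3003


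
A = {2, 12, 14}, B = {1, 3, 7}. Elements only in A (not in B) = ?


A = {2, 12, 14}
B = {1, 3, 7}
Region: only in A (not in B)
Elements: {2, 12, 14}

Elements only in A (not in B): {2, 12, 14}


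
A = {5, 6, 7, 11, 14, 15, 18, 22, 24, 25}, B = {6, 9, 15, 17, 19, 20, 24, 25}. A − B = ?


A \ B = elements in A but not in B
A = {5, 6, 7, 11, 14, 15, 18, 22, 24, 25}
B = {6, 9, 15, 17, 19, 20, 24, 25}
Remove from A any elements in B
A \ B = {5, 7, 11, 14, 18, 22}

A \ B = {5, 7, 11, 14, 18, 22}


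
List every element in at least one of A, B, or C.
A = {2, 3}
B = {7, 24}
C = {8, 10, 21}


A ∪ B = {2, 3, 7, 24}
(A ∪ B) ∪ C = {2, 3, 7, 8, 10, 21, 24}

A ∪ B ∪ C = {2, 3, 7, 8, 10, 21, 24}


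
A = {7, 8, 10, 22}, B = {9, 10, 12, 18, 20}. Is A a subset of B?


A ⊆ B means every element of A is in B.
Elements in A not in B: {7, 8, 22}
So A ⊄ B.

No, A ⊄ B


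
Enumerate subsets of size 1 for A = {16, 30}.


|A| = 2, so A has C(2,1) = 2 subsets of size 1.
Enumerate by choosing 1 elements from A at a time:
{16}, {30}

1-element subsets (2 total): {16}, {30}


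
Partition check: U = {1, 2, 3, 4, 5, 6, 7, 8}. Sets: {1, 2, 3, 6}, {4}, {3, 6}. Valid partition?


A partition requires: (1) non-empty parts, (2) pairwise disjoint, (3) union = U
Parts: {1, 2, 3, 6}, {4}, {3, 6}
Union of parts: {1, 2, 3, 4, 6}
U = {1, 2, 3, 4, 5, 6, 7, 8}
All non-empty? True
Pairwise disjoint? False
Covers U? False

No, not a valid partition


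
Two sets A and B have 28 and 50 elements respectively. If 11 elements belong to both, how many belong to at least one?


|A ∪ B| = |A| + |B| - |A ∩ B|
= 28 + 50 - 11
= 67

|A ∪ B| = 67


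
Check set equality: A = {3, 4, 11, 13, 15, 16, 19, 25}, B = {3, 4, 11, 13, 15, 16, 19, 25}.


Two sets are equal iff they have exactly the same elements.
A = {3, 4, 11, 13, 15, 16, 19, 25}
B = {3, 4, 11, 13, 15, 16, 19, 25}
Same elements → A = B

Yes, A = B


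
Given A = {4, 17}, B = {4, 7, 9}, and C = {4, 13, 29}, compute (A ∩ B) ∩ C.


A ∩ B = {4}
(A ∩ B) ∩ C = {4}

A ∩ B ∩ C = {4}


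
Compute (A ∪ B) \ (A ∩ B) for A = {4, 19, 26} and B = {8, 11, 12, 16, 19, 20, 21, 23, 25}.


A △ B = (A \ B) ∪ (B \ A) = elements in exactly one of A or B
A \ B = {4, 26}
B \ A = {8, 11, 12, 16, 20, 21, 23, 25}
A △ B = {4, 8, 11, 12, 16, 20, 21, 23, 25, 26}

A △ B = {4, 8, 11, 12, 16, 20, 21, 23, 25, 26}


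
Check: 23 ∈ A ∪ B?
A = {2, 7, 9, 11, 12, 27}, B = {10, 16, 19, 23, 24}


A = {2, 7, 9, 11, 12, 27}, B = {10, 16, 19, 23, 24}
A ∪ B = all elements in A or B
A ∪ B = {2, 7, 9, 10, 11, 12, 16, 19, 23, 24, 27}
Checking if 23 ∈ A ∪ B
23 is in A ∪ B → True

23 ∈ A ∪ B


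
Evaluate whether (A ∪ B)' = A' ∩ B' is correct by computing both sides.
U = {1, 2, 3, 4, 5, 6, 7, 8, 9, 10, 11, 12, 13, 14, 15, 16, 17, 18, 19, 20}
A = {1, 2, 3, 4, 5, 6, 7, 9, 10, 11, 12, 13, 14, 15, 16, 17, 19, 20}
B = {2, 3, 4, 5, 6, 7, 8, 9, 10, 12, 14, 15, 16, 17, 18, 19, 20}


LHS: A ∪ B = {1, 2, 3, 4, 5, 6, 7, 8, 9, 10, 11, 12, 13, 14, 15, 16, 17, 18, 19, 20}
(A ∪ B)' = U \ (A ∪ B) = ∅
A' = {8, 18}, B' = {1, 11, 13}
Claimed RHS: A' ∩ B' = ∅
Identity is VALID: LHS = RHS = ∅ ✓

Identity is valid. (A ∪ B)' = A' ∩ B' = ∅


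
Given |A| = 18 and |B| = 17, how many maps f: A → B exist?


Each of |A| = 18 inputs maps to any of |B| = 17 outputs.
# functions = |B|^|A| = 17^18
= 14063084452067724991009

Number of functions = 14063084452067724991009


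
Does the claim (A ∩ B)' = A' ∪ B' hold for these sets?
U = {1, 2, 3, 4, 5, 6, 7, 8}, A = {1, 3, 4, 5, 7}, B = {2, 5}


LHS: A ∩ B = {5}
(A ∩ B)' = U \ (A ∩ B) = {1, 2, 3, 4, 6, 7, 8}
A' = {2, 6, 8}, B' = {1, 3, 4, 6, 7, 8}
Claimed RHS: A' ∪ B' = {1, 2, 3, 4, 6, 7, 8}
Identity is VALID: LHS = RHS = {1, 2, 3, 4, 6, 7, 8} ✓

Identity is valid. (A ∩ B)' = A' ∪ B' = {1, 2, 3, 4, 6, 7, 8}


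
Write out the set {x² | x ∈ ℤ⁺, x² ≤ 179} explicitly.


Checking each candidate:
Condition: positive perfect squares ≤ 179
Result = {1, 4, 9, 16, 25, 36, 49, 64, 81, 100, 121, 144, 169}

{1, 4, 9, 16, 25, 36, 49, 64, 81, 100, 121, 144, 169}


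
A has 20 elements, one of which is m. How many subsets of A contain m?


Subsets of A containing m correspond to subsets of A \ {m}, which has 19 elements.
Count = 2^(n-1) = 2^19
= 524288

Number of subsets containing m = 524288


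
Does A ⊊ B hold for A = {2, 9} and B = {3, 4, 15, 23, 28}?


A ⊂ B requires: A ⊆ B AND A ≠ B.
A ⊆ B? No
A ⊄ B, so A is not a proper subset.

No, A is not a proper subset of B


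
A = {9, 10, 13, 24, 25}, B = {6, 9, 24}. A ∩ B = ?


A ∩ B = elements in both A and B
A = {9, 10, 13, 24, 25}
B = {6, 9, 24}
A ∩ B = {9, 24}

A ∩ B = {9, 24}


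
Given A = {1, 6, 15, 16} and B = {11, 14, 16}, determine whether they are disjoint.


Disjoint means A ∩ B = ∅.
A ∩ B = {16}
A ∩ B ≠ ∅, so A and B are NOT disjoint.

No, A and B are not disjoint (A ∩ B = {16})


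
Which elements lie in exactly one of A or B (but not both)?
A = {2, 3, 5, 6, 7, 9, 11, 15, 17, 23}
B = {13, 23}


A △ B = (A \ B) ∪ (B \ A) = elements in exactly one of A or B
A \ B = {2, 3, 5, 6, 7, 9, 11, 15, 17}
B \ A = {13}
A △ B = {2, 3, 5, 6, 7, 9, 11, 13, 15, 17}

A △ B = {2, 3, 5, 6, 7, 9, 11, 13, 15, 17}


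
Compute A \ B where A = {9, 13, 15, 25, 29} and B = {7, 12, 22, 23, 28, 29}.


A \ B = elements in A but not in B
A = {9, 13, 15, 25, 29}
B = {7, 12, 22, 23, 28, 29}
Remove from A any elements in B
A \ B = {9, 13, 15, 25}

A \ B = {9, 13, 15, 25}


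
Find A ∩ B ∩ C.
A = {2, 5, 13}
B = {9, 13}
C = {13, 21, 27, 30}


A ∩ B = {13}
(A ∩ B) ∩ C = {13}

A ∩ B ∩ C = {13}


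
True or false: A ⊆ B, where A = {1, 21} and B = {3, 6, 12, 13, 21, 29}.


A ⊆ B means every element of A is in B.
Elements in A not in B: {1}
So A ⊄ B.

No, A ⊄ B


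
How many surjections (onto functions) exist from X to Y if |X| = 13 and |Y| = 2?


n = |X| = 13, k = |Y| = 2. Surjections via inclusion-exclusion:
S(n,k) = Σ(-1)^i × C(k,i) × (k-i)^n, i=0 to k
i=0: (-1)^0×C(2,0)×2^13 = 8192
i=1: (-1)^1×C(2,1)×1^13 = -2
i=2: (-1)^2×C(2,2)×0^13 = 0
Total = 8190

Number of surjections = 8190


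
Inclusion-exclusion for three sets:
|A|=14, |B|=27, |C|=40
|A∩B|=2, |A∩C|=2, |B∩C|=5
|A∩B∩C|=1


|A∪B∪C| = |A|+|B|+|C| - |A∩B|-|A∩C|-|B∩C| + |A∩B∩C|
= 14+27+40 - 2-2-5 + 1
= 81 - 9 + 1
= 73

|A ∪ B ∪ C| = 73


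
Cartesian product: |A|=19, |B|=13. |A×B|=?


|A × B| = |A| × |B|
= 19 × 13
= 247

|A × B| = 247


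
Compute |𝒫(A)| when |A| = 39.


Number of subsets = 2^n
= 2^39
= 549755813888

|P(A)| = 549755813888


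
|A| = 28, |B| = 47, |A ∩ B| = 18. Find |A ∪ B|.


|A ∪ B| = |A| + |B| - |A ∩ B|
= 28 + 47 - 18
= 57

|A ∪ B| = 57


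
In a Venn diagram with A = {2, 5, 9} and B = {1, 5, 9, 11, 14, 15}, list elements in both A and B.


A = {2, 5, 9}
B = {1, 5, 9, 11, 14, 15}
Region: in both A and B
Elements: {5, 9}

Elements in both A and B: {5, 9}


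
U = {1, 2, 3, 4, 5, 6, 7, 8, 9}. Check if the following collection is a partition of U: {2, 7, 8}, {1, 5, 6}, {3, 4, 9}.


A partition requires: (1) non-empty parts, (2) pairwise disjoint, (3) union = U
Parts: {2, 7, 8}, {1, 5, 6}, {3, 4, 9}
Union of parts: {1, 2, 3, 4, 5, 6, 7, 8, 9}
U = {1, 2, 3, 4, 5, 6, 7, 8, 9}
All non-empty? True
Pairwise disjoint? True
Covers U? True

Yes, valid partition


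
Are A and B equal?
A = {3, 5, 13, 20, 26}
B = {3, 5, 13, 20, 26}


Two sets are equal iff they have exactly the same elements.
A = {3, 5, 13, 20, 26}
B = {3, 5, 13, 20, 26}
Same elements → A = B

Yes, A = B


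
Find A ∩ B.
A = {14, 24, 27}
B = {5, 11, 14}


A ∩ B = elements in both A and B
A = {14, 24, 27}
B = {5, 11, 14}
A ∩ B = {14}

A ∩ B = {14}


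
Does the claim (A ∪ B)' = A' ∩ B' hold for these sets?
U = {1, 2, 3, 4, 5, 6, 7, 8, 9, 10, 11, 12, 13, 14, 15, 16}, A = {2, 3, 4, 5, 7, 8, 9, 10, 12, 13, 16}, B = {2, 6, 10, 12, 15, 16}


LHS: A ∪ B = {2, 3, 4, 5, 6, 7, 8, 9, 10, 12, 13, 15, 16}
(A ∪ B)' = U \ (A ∪ B) = {1, 11, 14}
A' = {1, 6, 11, 14, 15}, B' = {1, 3, 4, 5, 7, 8, 9, 11, 13, 14}
Claimed RHS: A' ∩ B' = {1, 11, 14}
Identity is VALID: LHS = RHS = {1, 11, 14} ✓

Identity is valid. (A ∪ B)' = A' ∩ B' = {1, 11, 14}


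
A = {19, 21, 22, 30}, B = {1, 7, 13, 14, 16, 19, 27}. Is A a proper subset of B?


A ⊂ B requires: A ⊆ B AND A ≠ B.
A ⊆ B? No
A ⊄ B, so A is not a proper subset.

No, A is not a proper subset of B


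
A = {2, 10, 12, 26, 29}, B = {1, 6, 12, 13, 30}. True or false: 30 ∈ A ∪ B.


A = {2, 10, 12, 26, 29}, B = {1, 6, 12, 13, 30}
A ∪ B = all elements in A or B
A ∪ B = {1, 2, 6, 10, 12, 13, 26, 29, 30}
Checking if 30 ∈ A ∪ B
30 is in A ∪ B → True

30 ∈ A ∪ B


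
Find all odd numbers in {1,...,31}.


Checking each candidate:
Condition: odd numbers in {1,...,31}
Result = {1, 3, 5, 7, 9, 11, 13, 15, 17, 19, 21, 23, 25, 27, 29, 31}

{1, 3, 5, 7, 9, 11, 13, 15, 17, 19, 21, 23, 25, 27, 29, 31}


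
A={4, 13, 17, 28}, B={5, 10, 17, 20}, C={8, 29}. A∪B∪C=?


A ∪ B = {4, 5, 10, 13, 17, 20, 28}
(A ∪ B) ∪ C = {4, 5, 8, 10, 13, 17, 20, 28, 29}

A ∪ B ∪ C = {4, 5, 8, 10, 13, 17, 20, 28, 29}


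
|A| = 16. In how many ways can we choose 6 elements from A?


C(n,k) = n! / (k!(n-k)!)
C(16,6) = 16! / (6!10!)
= 8008

C(16,6) = 8008


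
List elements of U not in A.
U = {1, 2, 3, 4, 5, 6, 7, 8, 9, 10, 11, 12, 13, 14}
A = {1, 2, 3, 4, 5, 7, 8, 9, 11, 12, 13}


Aᶜ = U \ A = elements in U but not in A
U = {1, 2, 3, 4, 5, 6, 7, 8, 9, 10, 11, 12, 13, 14}
A = {1, 2, 3, 4, 5, 7, 8, 9, 11, 12, 13}
Aᶜ = {6, 10, 14}

Aᶜ = {6, 10, 14}


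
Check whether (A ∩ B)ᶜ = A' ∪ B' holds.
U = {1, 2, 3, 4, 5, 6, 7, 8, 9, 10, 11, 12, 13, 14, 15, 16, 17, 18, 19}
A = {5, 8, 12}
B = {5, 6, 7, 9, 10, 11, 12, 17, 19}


LHS: A ∩ B = {5, 12}
(A ∩ B)' = U \ (A ∩ B) = {1, 2, 3, 4, 6, 7, 8, 9, 10, 11, 13, 14, 15, 16, 17, 18, 19}
A' = {1, 2, 3, 4, 6, 7, 9, 10, 11, 13, 14, 15, 16, 17, 18, 19}, B' = {1, 2, 3, 4, 8, 13, 14, 15, 16, 18}
Claimed RHS: A' ∪ B' = {1, 2, 3, 4, 6, 7, 8, 9, 10, 11, 13, 14, 15, 16, 17, 18, 19}
Identity is VALID: LHS = RHS = {1, 2, 3, 4, 6, 7, 8, 9, 10, 11, 13, 14, 15, 16, 17, 18, 19} ✓

Identity is valid. (A ∩ B)' = A' ∪ B' = {1, 2, 3, 4, 6, 7, 8, 9, 10, 11, 13, 14, 15, 16, 17, 18, 19}


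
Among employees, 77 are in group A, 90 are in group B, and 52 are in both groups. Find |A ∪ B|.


|A ∪ B| = |A| + |B| - |A ∩ B|
= 77 + 90 - 52
= 115

|A ∪ B| = 115


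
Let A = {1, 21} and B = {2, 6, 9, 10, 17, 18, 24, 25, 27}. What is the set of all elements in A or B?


A ∪ B = all elements in A or B (or both)
A = {1, 21}
B = {2, 6, 9, 10, 17, 18, 24, 25, 27}
A ∪ B = {1, 2, 6, 9, 10, 17, 18, 21, 24, 25, 27}

A ∪ B = {1, 2, 6, 9, 10, 17, 18, 21, 24, 25, 27}


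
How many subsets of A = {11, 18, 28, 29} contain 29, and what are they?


A subset of A contains 29 iff the remaining 3 elements form any subset of A \ {29}.
Count: 2^(n-1) = 2^3 = 8
Subsets containing 29: {29}, {11, 29}, {18, 29}, {28, 29}, {11, 18, 29}, {11, 28, 29}, {18, 28, 29}, {11, 18, 28, 29}

Subsets containing 29 (8 total): {29}, {11, 29}, {18, 29}, {28, 29}, {11, 18, 29}, {11, 28, 29}, {18, 28, 29}, {11, 18, 28, 29}


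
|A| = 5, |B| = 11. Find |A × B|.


|A × B| = |A| × |B|
= 5 × 11
= 55

|A × B| = 55


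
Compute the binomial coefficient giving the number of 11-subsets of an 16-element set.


C(n,k) = n! / (k!(n-k)!)
C(16,11) = 16! / (11!5!)
= 4368

C(16,11) = 4368


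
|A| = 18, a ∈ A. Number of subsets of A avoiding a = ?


Subsets of A avoiding a are subsets of A \ {a}, which has 17 elements.
Count = 2^(n-1) = 2^17
= 131072

Number of subsets avoiding a = 131072


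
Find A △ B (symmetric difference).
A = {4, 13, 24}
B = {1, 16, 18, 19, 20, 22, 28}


A △ B = (A \ B) ∪ (B \ A) = elements in exactly one of A or B
A \ B = {4, 13, 24}
B \ A = {1, 16, 18, 19, 20, 22, 28}
A △ B = {1, 4, 13, 16, 18, 19, 20, 22, 24, 28}

A △ B = {1, 4, 13, 16, 18, 19, 20, 22, 24, 28}


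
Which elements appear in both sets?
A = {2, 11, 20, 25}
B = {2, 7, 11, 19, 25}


A ∩ B = elements in both A and B
A = {2, 11, 20, 25}
B = {2, 7, 11, 19, 25}
A ∩ B = {2, 11, 25}

A ∩ B = {2, 11, 25}


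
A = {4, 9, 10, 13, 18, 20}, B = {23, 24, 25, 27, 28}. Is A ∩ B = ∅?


Disjoint means A ∩ B = ∅.
A ∩ B = ∅
A ∩ B = ∅, so A and B are disjoint.

Yes, A and B are disjoint


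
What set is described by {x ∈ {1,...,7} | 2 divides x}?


Checking each candidate:
Condition: multiples of 2 in {1,...,7}
Result = {2, 4, 6}

{2, 4, 6}


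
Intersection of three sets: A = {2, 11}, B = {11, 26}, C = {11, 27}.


A ∩ B = {11}
(A ∩ B) ∩ C = {11}

A ∩ B ∩ C = {11}


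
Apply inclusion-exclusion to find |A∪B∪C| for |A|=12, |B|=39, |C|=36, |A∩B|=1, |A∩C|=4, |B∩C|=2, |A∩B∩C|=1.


|A∪B∪C| = |A|+|B|+|C| - |A∩B|-|A∩C|-|B∩C| + |A∩B∩C|
= 12+39+36 - 1-4-2 + 1
= 87 - 7 + 1
= 81

|A ∪ B ∪ C| = 81


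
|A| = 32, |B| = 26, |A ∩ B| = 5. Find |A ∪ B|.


|A ∪ B| = |A| + |B| - |A ∩ B|
= 32 + 26 - 5
= 53

|A ∪ B| = 53


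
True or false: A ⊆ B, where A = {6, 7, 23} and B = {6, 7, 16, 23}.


A ⊆ B means every element of A is in B.
All elements of A are in B.
So A ⊆ B.

Yes, A ⊆ B


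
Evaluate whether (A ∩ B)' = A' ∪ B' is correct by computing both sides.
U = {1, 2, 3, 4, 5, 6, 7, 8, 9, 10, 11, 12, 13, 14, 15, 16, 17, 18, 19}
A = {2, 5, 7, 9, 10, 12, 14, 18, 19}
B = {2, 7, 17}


LHS: A ∩ B = {2, 7}
(A ∩ B)' = U \ (A ∩ B) = {1, 3, 4, 5, 6, 8, 9, 10, 11, 12, 13, 14, 15, 16, 17, 18, 19}
A' = {1, 3, 4, 6, 8, 11, 13, 15, 16, 17}, B' = {1, 3, 4, 5, 6, 8, 9, 10, 11, 12, 13, 14, 15, 16, 18, 19}
Claimed RHS: A' ∪ B' = {1, 3, 4, 5, 6, 8, 9, 10, 11, 12, 13, 14, 15, 16, 17, 18, 19}
Identity is VALID: LHS = RHS = {1, 3, 4, 5, 6, 8, 9, 10, 11, 12, 13, 14, 15, 16, 17, 18, 19} ✓

Identity is valid. (A ∩ B)' = A' ∪ B' = {1, 3, 4, 5, 6, 8, 9, 10, 11, 12, 13, 14, 15, 16, 17, 18, 19}


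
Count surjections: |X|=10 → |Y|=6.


n = |X| = 10, k = |Y| = 6. Surjections via inclusion-exclusion:
S(n,k) = Σ(-1)^i × C(k,i) × (k-i)^n, i=0 to k
i=0: (-1)^0×C(6,0)×6^10 = 60466176
i=1: (-1)^1×C(6,1)×5^10 = -58593750
i=2: (-1)^2×C(6,2)×4^10 = 15728640
i=3: (-1)^3×C(6,3)×3^10 = -1180980
i=4: (-1)^4×C(6,4)×2^10 = 15360
i=5: (-1)^5×C(6,5)×1^10 = -6
i=6: (-1)^6×C(6,6)×0^10 = 0
Total = 16435440

Number of surjections = 16435440


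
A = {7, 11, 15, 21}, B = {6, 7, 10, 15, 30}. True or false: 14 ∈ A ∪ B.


A = {7, 11, 15, 21}, B = {6, 7, 10, 15, 30}
A ∪ B = all elements in A or B
A ∪ B = {6, 7, 10, 11, 15, 21, 30}
Checking if 14 ∈ A ∪ B
14 is not in A ∪ B → False

14 ∉ A ∪ B


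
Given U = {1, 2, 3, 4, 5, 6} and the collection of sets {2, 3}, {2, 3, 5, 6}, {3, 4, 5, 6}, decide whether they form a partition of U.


A partition requires: (1) non-empty parts, (2) pairwise disjoint, (3) union = U
Parts: {2, 3}, {2, 3, 5, 6}, {3, 4, 5, 6}
Union of parts: {2, 3, 4, 5, 6}
U = {1, 2, 3, 4, 5, 6}
All non-empty? True
Pairwise disjoint? False
Covers U? False

No, not a valid partition


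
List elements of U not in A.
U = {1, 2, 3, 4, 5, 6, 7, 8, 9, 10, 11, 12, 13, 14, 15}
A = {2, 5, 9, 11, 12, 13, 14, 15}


Aᶜ = U \ A = elements in U but not in A
U = {1, 2, 3, 4, 5, 6, 7, 8, 9, 10, 11, 12, 13, 14, 15}
A = {2, 5, 9, 11, 12, 13, 14, 15}
Aᶜ = {1, 3, 4, 6, 7, 8, 10}

Aᶜ = {1, 3, 4, 6, 7, 8, 10}


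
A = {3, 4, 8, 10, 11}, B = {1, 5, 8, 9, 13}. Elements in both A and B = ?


A = {3, 4, 8, 10, 11}
B = {1, 5, 8, 9, 13}
Region: in both A and B
Elements: {8}

Elements in both A and B: {8}


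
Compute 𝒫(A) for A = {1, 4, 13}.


|A| = 3, so |P(A)| = 2^3 = 8
Enumerate subsets by cardinality (0 to 3):
∅, {1}, {4}, {13}, {1, 4}, {1, 13}, {4, 13}, {1, 4, 13}

P(A) has 8 subsets: ∅, {1}, {4}, {13}, {1, 4}, {1, 13}, {4, 13}, {1, 4, 13}


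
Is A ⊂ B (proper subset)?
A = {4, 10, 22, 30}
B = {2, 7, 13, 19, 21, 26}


A ⊂ B requires: A ⊆ B AND A ≠ B.
A ⊆ B? No
A ⊄ B, so A is not a proper subset.

No, A is not a proper subset of B


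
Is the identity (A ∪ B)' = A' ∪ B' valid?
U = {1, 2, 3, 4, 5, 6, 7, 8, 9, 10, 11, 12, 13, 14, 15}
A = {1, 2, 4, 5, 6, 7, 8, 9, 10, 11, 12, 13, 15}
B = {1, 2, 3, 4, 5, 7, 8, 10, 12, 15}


LHS: A ∪ B = {1, 2, 3, 4, 5, 6, 7, 8, 9, 10, 11, 12, 13, 15}
(A ∪ B)' = U \ (A ∪ B) = {14}
A' = {3, 14}, B' = {6, 9, 11, 13, 14}
Claimed RHS: A' ∪ B' = {3, 6, 9, 11, 13, 14}
Identity is INVALID: LHS = {14} but the RHS claimed here equals {3, 6, 9, 11, 13, 14}. The correct form is (A ∪ B)' = A' ∩ B'.

Identity is invalid: (A ∪ B)' = {14} but A' ∪ B' = {3, 6, 9, 11, 13, 14}. The correct De Morgan law is (A ∪ B)' = A' ∩ B'.


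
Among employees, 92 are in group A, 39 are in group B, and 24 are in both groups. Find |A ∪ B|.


|A ∪ B| = |A| + |B| - |A ∩ B|
= 92 + 39 - 24
= 107

|A ∪ B| = 107


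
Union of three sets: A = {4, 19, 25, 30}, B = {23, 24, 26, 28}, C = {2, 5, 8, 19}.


A ∪ B = {4, 19, 23, 24, 25, 26, 28, 30}
(A ∪ B) ∪ C = {2, 4, 5, 8, 19, 23, 24, 25, 26, 28, 30}

A ∪ B ∪ C = {2, 4, 5, 8, 19, 23, 24, 25, 26, 28, 30}


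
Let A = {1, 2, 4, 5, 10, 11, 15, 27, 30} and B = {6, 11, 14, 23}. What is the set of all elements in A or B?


A ∪ B = all elements in A or B (or both)
A = {1, 2, 4, 5, 10, 11, 15, 27, 30}
B = {6, 11, 14, 23}
A ∪ B = {1, 2, 4, 5, 6, 10, 11, 14, 15, 23, 27, 30}

A ∪ B = {1, 2, 4, 5, 6, 10, 11, 14, 15, 23, 27, 30}


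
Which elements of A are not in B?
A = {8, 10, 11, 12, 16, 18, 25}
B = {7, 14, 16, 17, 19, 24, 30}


A \ B = elements in A but not in B
A = {8, 10, 11, 12, 16, 18, 25}
B = {7, 14, 16, 17, 19, 24, 30}
Remove from A any elements in B
A \ B = {8, 10, 11, 12, 18, 25}

A \ B = {8, 10, 11, 12, 18, 25}


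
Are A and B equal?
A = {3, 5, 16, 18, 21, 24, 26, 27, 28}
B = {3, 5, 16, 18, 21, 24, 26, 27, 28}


Two sets are equal iff they have exactly the same elements.
A = {3, 5, 16, 18, 21, 24, 26, 27, 28}
B = {3, 5, 16, 18, 21, 24, 26, 27, 28}
Same elements → A = B

Yes, A = B


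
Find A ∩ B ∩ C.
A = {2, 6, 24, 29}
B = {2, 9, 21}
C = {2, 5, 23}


A ∩ B = {2}
(A ∩ B) ∩ C = {2}

A ∩ B ∩ C = {2}


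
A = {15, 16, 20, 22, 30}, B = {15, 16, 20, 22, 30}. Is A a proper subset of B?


A ⊂ B requires: A ⊆ B AND A ≠ B.
A ⊆ B? Yes
A = B? Yes
A = B, so A is not a PROPER subset.

No, A is not a proper subset of B


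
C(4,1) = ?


C(n,k) = n! / (k!(n-k)!)
C(4,1) = 4! / (1!3!)
= 4

C(4,1) = 4


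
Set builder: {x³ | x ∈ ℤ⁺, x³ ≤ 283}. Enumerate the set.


Checking each candidate:
Condition: positive perfect cubes ≤ 283
Result = {1, 8, 27, 64, 125, 216}

{1, 8, 27, 64, 125, 216}


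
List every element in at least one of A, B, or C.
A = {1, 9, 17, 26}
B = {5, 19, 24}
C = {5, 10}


A ∪ B = {1, 5, 9, 17, 19, 24, 26}
(A ∪ B) ∪ C = {1, 5, 9, 10, 17, 19, 24, 26}

A ∪ B ∪ C = {1, 5, 9, 10, 17, 19, 24, 26}


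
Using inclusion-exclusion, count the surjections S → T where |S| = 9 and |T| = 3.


n = |S| = 9, k = |T| = 3. Surjections via inclusion-exclusion:
S(n,k) = Σ(-1)^i × C(k,i) × (k-i)^n, i=0 to k
i=0: (-1)^0×C(3,0)×3^9 = 19683
i=1: (-1)^1×C(3,1)×2^9 = -1536
i=2: (-1)^2×C(3,2)×1^9 = 3
i=3: (-1)^3×C(3,3)×0^9 = 0
Total = 18150

Number of surjections = 18150


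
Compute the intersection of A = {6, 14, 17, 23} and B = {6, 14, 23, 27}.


A ∩ B = elements in both A and B
A = {6, 14, 17, 23}
B = {6, 14, 23, 27}
A ∩ B = {6, 14, 23}

A ∩ B = {6, 14, 23}


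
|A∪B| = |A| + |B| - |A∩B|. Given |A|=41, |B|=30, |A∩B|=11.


|A ∪ B| = |A| + |B| - |A ∩ B|
= 41 + 30 - 11
= 60

|A ∪ B| = 60


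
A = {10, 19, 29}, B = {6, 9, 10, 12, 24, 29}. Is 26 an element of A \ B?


A = {10, 19, 29}, B = {6, 9, 10, 12, 24, 29}
A \ B = elements in A but not in B
A \ B = {19}
Checking if 26 ∈ A \ B
26 is not in A \ B → False

26 ∉ A \ B


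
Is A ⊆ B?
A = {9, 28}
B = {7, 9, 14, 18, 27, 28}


A ⊆ B means every element of A is in B.
All elements of A are in B.
So A ⊆ B.

Yes, A ⊆ B


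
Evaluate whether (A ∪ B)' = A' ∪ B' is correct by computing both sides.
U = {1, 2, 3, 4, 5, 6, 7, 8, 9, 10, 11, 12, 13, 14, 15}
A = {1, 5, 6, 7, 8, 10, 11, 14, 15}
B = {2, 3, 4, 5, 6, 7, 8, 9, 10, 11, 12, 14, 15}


LHS: A ∪ B = {1, 2, 3, 4, 5, 6, 7, 8, 9, 10, 11, 12, 14, 15}
(A ∪ B)' = U \ (A ∪ B) = {13}
A' = {2, 3, 4, 9, 12, 13}, B' = {1, 13}
Claimed RHS: A' ∪ B' = {1, 2, 3, 4, 9, 12, 13}
Identity is INVALID: LHS = {13} but the RHS claimed here equals {1, 2, 3, 4, 9, 12, 13}. The correct form is (A ∪ B)' = A' ∩ B'.

Identity is invalid: (A ∪ B)' = {13} but A' ∪ B' = {1, 2, 3, 4, 9, 12, 13}. The correct De Morgan law is (A ∪ B)' = A' ∩ B'.


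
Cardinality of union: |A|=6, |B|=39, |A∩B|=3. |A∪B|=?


|A ∪ B| = |A| + |B| - |A ∩ B|
= 6 + 39 - 3
= 42

|A ∪ B| = 42


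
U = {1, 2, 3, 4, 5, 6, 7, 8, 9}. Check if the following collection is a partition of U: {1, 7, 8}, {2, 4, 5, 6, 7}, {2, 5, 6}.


A partition requires: (1) non-empty parts, (2) pairwise disjoint, (3) union = U
Parts: {1, 7, 8}, {2, 4, 5, 6, 7}, {2, 5, 6}
Union of parts: {1, 2, 4, 5, 6, 7, 8}
U = {1, 2, 3, 4, 5, 6, 7, 8, 9}
All non-empty? True
Pairwise disjoint? False
Covers U? False

No, not a valid partition


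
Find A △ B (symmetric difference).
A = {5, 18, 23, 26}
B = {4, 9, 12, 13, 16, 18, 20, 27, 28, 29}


A △ B = (A \ B) ∪ (B \ A) = elements in exactly one of A or B
A \ B = {5, 23, 26}
B \ A = {4, 9, 12, 13, 16, 20, 27, 28, 29}
A △ B = {4, 5, 9, 12, 13, 16, 20, 23, 26, 27, 28, 29}

A △ B = {4, 5, 9, 12, 13, 16, 20, 23, 26, 27, 28, 29}


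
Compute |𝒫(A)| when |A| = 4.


Number of subsets = 2^n
= 2^4
= 16

|P(A)| = 16


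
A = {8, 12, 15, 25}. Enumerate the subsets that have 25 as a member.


A subset of A contains 25 iff the remaining 3 elements form any subset of A \ {25}.
Count: 2^(n-1) = 2^3 = 8
Subsets containing 25: {25}, {8, 25}, {12, 25}, {15, 25}, {8, 12, 25}, {8, 15, 25}, {12, 15, 25}, {8, 12, 15, 25}

Subsets containing 25 (8 total): {25}, {8, 25}, {12, 25}, {15, 25}, {8, 12, 25}, {8, 15, 25}, {12, 15, 25}, {8, 12, 15, 25}


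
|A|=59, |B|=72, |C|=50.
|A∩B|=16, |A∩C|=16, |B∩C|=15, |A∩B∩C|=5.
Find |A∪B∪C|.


|A∪B∪C| = |A|+|B|+|C| - |A∩B|-|A∩C|-|B∩C| + |A∩B∩C|
= 59+72+50 - 16-16-15 + 5
= 181 - 47 + 5
= 139

|A ∪ B ∪ C| = 139


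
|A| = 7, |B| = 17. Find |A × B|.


|A × B| = |A| × |B|
= 7 × 17
= 119

|A × B| = 119


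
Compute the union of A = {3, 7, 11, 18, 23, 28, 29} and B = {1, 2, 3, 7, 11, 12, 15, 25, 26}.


A ∪ B = all elements in A or B (or both)
A = {3, 7, 11, 18, 23, 28, 29}
B = {1, 2, 3, 7, 11, 12, 15, 25, 26}
A ∪ B = {1, 2, 3, 7, 11, 12, 15, 18, 23, 25, 26, 28, 29}

A ∪ B = {1, 2, 3, 7, 11, 12, 15, 18, 23, 25, 26, 28, 29}


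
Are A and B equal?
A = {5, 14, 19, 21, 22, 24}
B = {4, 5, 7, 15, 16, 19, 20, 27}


Two sets are equal iff they have exactly the same elements.
A = {5, 14, 19, 21, 22, 24}
B = {4, 5, 7, 15, 16, 19, 20, 27}
Differences: {4, 7, 14, 15, 16, 20, 21, 22, 24, 27}
A ≠ B

No, A ≠ B


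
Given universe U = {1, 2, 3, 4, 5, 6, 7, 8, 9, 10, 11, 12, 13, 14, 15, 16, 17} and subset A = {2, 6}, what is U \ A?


Aᶜ = U \ A = elements in U but not in A
U = {1, 2, 3, 4, 5, 6, 7, 8, 9, 10, 11, 12, 13, 14, 15, 16, 17}
A = {2, 6}
Aᶜ = {1, 3, 4, 5, 7, 8, 9, 10, 11, 12, 13, 14, 15, 16, 17}

Aᶜ = {1, 3, 4, 5, 7, 8, 9, 10, 11, 12, 13, 14, 15, 16, 17}


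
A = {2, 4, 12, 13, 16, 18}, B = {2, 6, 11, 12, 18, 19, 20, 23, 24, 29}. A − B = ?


A \ B = elements in A but not in B
A = {2, 4, 12, 13, 16, 18}
B = {2, 6, 11, 12, 18, 19, 20, 23, 24, 29}
Remove from A any elements in B
A \ B = {4, 13, 16}

A \ B = {4, 13, 16}


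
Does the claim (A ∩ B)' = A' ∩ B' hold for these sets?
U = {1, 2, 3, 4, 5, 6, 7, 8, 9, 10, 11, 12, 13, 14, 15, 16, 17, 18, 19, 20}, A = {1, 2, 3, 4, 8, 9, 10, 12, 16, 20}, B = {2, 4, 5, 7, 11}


LHS: A ∩ B = {2, 4}
(A ∩ B)' = U \ (A ∩ B) = {1, 3, 5, 6, 7, 8, 9, 10, 11, 12, 13, 14, 15, 16, 17, 18, 19, 20}
A' = {5, 6, 7, 11, 13, 14, 15, 17, 18, 19}, B' = {1, 3, 6, 8, 9, 10, 12, 13, 14, 15, 16, 17, 18, 19, 20}
Claimed RHS: A' ∩ B' = {6, 13, 14, 15, 17, 18, 19}
Identity is INVALID: LHS = {1, 3, 5, 6, 7, 8, 9, 10, 11, 12, 13, 14, 15, 16, 17, 18, 19, 20} but the RHS claimed here equals {6, 13, 14, 15, 17, 18, 19}. The correct form is (A ∩ B)' = A' ∪ B'.

Identity is invalid: (A ∩ B)' = {1, 3, 5, 6, 7, 8, 9, 10, 11, 12, 13, 14, 15, 16, 17, 18, 19, 20} but A' ∩ B' = {6, 13, 14, 15, 17, 18, 19}. The correct De Morgan law is (A ∩ B)' = A' ∪ B'.


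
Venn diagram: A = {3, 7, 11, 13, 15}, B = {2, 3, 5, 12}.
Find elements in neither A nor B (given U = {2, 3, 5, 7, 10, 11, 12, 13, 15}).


A = {3, 7, 11, 13, 15}
B = {2, 3, 5, 12}
Region: in neither A nor B (given U = {2, 3, 5, 7, 10, 11, 12, 13, 15})
Elements: {10}

Elements in neither A nor B (given U = {2, 3, 5, 7, 10, 11, 12, 13, 15}): {10}


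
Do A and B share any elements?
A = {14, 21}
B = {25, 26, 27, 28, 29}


Disjoint means A ∩ B = ∅.
A ∩ B = ∅
A ∩ B = ∅, so A and B are disjoint.

No — A and B share no elements (A ∩ B = ∅), so they are disjoint


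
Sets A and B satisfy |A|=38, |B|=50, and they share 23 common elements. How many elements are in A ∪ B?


|A ∪ B| = |A| + |B| - |A ∩ B|
= 38 + 50 - 23
= 65

|A ∪ B| = 65


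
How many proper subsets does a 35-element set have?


Total subsets = 2^n = 2^35 = 34359738368
Proper subsets exclude the set itself: 2^n - 1
= 34359738368 - 1
= 34359738367

Number of proper subsets = 34359738367


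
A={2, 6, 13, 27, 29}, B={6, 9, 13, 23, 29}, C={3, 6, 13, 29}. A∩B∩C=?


A ∩ B = {6, 13, 29}
(A ∩ B) ∩ C = {6, 13, 29}

A ∩ B ∩ C = {6, 13, 29}


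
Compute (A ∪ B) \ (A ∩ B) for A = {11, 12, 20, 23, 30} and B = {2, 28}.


A △ B = (A \ B) ∪ (B \ A) = elements in exactly one of A or B
A \ B = {11, 12, 20, 23, 30}
B \ A = {2, 28}
A △ B = {2, 11, 12, 20, 23, 28, 30}

A △ B = {2, 11, 12, 20, 23, 28, 30}


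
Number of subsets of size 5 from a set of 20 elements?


C(n,k) = n! / (k!(n-k)!)
C(20,5) = 20! / (5!15!)
= 15504

C(20,5) = 15504


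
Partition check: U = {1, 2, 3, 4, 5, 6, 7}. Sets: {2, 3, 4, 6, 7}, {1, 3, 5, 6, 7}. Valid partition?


A partition requires: (1) non-empty parts, (2) pairwise disjoint, (3) union = U
Parts: {2, 3, 4, 6, 7}, {1, 3, 5, 6, 7}
Union of parts: {1, 2, 3, 4, 5, 6, 7}
U = {1, 2, 3, 4, 5, 6, 7}
All non-empty? True
Pairwise disjoint? False
Covers U? True

No, not a valid partition


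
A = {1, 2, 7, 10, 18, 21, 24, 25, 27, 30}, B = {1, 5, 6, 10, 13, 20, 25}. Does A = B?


Two sets are equal iff they have exactly the same elements.
A = {1, 2, 7, 10, 18, 21, 24, 25, 27, 30}
B = {1, 5, 6, 10, 13, 20, 25}
Differences: {2, 5, 6, 7, 13, 18, 20, 21, 24, 27, 30}
A ≠ B

No, A ≠ B


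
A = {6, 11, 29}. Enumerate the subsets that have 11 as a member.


A subset of A contains 11 iff the remaining 2 elements form any subset of A \ {11}.
Count: 2^(n-1) = 2^2 = 4
Subsets containing 11: {11}, {6, 11}, {11, 29}, {6, 11, 29}

Subsets containing 11 (4 total): {11}, {6, 11}, {11, 29}, {6, 11, 29}


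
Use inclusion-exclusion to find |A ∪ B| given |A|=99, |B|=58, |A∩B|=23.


|A ∪ B| = |A| + |B| - |A ∩ B|
= 99 + 58 - 23
= 134

|A ∪ B| = 134


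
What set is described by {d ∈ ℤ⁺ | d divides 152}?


Checking each candidate:
Condition: positive divisors of 152
Result = {1, 2, 4, 8, 19, 38, 76, 152}

{1, 2, 4, 8, 19, 38, 76, 152}


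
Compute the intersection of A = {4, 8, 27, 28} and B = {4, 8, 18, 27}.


A ∩ B = elements in both A and B
A = {4, 8, 27, 28}
B = {4, 8, 18, 27}
A ∩ B = {4, 8, 27}

A ∩ B = {4, 8, 27}


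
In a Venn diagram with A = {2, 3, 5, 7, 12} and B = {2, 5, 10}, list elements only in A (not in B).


A = {2, 3, 5, 7, 12}
B = {2, 5, 10}
Region: only in A (not in B)
Elements: {3, 7, 12}

Elements only in A (not in B): {3, 7, 12}


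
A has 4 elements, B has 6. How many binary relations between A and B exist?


A relation from A to B is any subset of A × B.
|A × B| = 4 × 6 = 24
# relations = 2^|A × B| = 2^24 = 16777216

Number of relations = 16777216


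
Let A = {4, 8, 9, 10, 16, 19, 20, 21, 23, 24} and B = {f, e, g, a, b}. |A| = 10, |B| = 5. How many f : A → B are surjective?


n = |A| = 10, k = |B| = 5. Surjections via inclusion-exclusion:
S(n,k) = Σ(-1)^i × C(k,i) × (k-i)^n, i=0 to k
i=0: (-1)^0×C(5,0)×5^10 = 9765625
i=1: (-1)^1×C(5,1)×4^10 = -5242880
i=2: (-1)^2×C(5,2)×3^10 = 590490
i=3: (-1)^3×C(5,3)×2^10 = -10240
i=4: (-1)^4×C(5,4)×1^10 = 5
i=5: (-1)^5×C(5,5)×0^10 = 0
Total = 5103000

Number of surjections = 5103000


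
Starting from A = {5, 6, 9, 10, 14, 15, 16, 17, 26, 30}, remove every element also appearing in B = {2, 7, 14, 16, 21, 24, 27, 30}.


A \ B = elements in A but not in B
A = {5, 6, 9, 10, 14, 15, 16, 17, 26, 30}
B = {2, 7, 14, 16, 21, 24, 27, 30}
Remove from A any elements in B
A \ B = {5, 6, 9, 10, 15, 17, 26}

A \ B = {5, 6, 9, 10, 15, 17, 26}


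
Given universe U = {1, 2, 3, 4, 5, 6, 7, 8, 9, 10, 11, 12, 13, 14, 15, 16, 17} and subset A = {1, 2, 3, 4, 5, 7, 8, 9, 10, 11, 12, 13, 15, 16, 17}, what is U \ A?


Aᶜ = U \ A = elements in U but not in A
U = {1, 2, 3, 4, 5, 6, 7, 8, 9, 10, 11, 12, 13, 14, 15, 16, 17}
A = {1, 2, 3, 4, 5, 7, 8, 9, 10, 11, 12, 13, 15, 16, 17}
Aᶜ = {6, 14}

Aᶜ = {6, 14}


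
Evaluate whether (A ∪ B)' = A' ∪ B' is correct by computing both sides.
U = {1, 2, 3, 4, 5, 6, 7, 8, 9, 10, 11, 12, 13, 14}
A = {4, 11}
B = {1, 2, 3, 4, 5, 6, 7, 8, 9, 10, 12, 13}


LHS: A ∪ B = {1, 2, 3, 4, 5, 6, 7, 8, 9, 10, 11, 12, 13}
(A ∪ B)' = U \ (A ∪ B) = {14}
A' = {1, 2, 3, 5, 6, 7, 8, 9, 10, 12, 13, 14}, B' = {11, 14}
Claimed RHS: A' ∪ B' = {1, 2, 3, 5, 6, 7, 8, 9, 10, 11, 12, 13, 14}
Identity is INVALID: LHS = {14} but the RHS claimed here equals {1, 2, 3, 5, 6, 7, 8, 9, 10, 11, 12, 13, 14}. The correct form is (A ∪ B)' = A' ∩ B'.

Identity is invalid: (A ∪ B)' = {14} but A' ∪ B' = {1, 2, 3, 5, 6, 7, 8, 9, 10, 11, 12, 13, 14}. The correct De Morgan law is (A ∪ B)' = A' ∩ B'.


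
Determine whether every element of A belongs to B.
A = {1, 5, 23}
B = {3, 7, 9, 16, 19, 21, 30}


A ⊆ B means every element of A is in B.
Elements in A not in B: {1, 5, 23}
So A ⊄ B.

No, A ⊄ B


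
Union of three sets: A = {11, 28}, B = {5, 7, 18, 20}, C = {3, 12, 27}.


A ∪ B = {5, 7, 11, 18, 20, 28}
(A ∪ B) ∪ C = {3, 5, 7, 11, 12, 18, 20, 27, 28}

A ∪ B ∪ C = {3, 5, 7, 11, 12, 18, 20, 27, 28}


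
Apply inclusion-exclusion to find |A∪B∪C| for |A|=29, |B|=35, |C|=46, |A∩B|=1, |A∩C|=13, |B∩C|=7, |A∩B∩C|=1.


|A∪B∪C| = |A|+|B|+|C| - |A∩B|-|A∩C|-|B∩C| + |A∩B∩C|
= 29+35+46 - 1-13-7 + 1
= 110 - 21 + 1
= 90

|A ∪ B ∪ C| = 90


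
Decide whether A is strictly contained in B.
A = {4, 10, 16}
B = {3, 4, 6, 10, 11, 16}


A ⊂ B requires: A ⊆ B AND A ≠ B.
A ⊆ B? Yes
A = B? No
A ⊂ B: Yes (A is a proper subset of B)

Yes, A ⊂ B


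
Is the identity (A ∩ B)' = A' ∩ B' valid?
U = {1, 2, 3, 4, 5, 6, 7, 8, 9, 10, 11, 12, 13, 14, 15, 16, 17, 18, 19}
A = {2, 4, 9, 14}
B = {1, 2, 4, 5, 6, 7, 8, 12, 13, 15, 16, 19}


LHS: A ∩ B = {2, 4}
(A ∩ B)' = U \ (A ∩ B) = {1, 3, 5, 6, 7, 8, 9, 10, 11, 12, 13, 14, 15, 16, 17, 18, 19}
A' = {1, 3, 5, 6, 7, 8, 10, 11, 12, 13, 15, 16, 17, 18, 19}, B' = {3, 9, 10, 11, 14, 17, 18}
Claimed RHS: A' ∩ B' = {3, 10, 11, 17, 18}
Identity is INVALID: LHS = {1, 3, 5, 6, 7, 8, 9, 10, 11, 12, 13, 14, 15, 16, 17, 18, 19} but the RHS claimed here equals {3, 10, 11, 17, 18}. The correct form is (A ∩ B)' = A' ∪ B'.

Identity is invalid: (A ∩ B)' = {1, 3, 5, 6, 7, 8, 9, 10, 11, 12, 13, 14, 15, 16, 17, 18, 19} but A' ∩ B' = {3, 10, 11, 17, 18}. The correct De Morgan law is (A ∩ B)' = A' ∪ B'.
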